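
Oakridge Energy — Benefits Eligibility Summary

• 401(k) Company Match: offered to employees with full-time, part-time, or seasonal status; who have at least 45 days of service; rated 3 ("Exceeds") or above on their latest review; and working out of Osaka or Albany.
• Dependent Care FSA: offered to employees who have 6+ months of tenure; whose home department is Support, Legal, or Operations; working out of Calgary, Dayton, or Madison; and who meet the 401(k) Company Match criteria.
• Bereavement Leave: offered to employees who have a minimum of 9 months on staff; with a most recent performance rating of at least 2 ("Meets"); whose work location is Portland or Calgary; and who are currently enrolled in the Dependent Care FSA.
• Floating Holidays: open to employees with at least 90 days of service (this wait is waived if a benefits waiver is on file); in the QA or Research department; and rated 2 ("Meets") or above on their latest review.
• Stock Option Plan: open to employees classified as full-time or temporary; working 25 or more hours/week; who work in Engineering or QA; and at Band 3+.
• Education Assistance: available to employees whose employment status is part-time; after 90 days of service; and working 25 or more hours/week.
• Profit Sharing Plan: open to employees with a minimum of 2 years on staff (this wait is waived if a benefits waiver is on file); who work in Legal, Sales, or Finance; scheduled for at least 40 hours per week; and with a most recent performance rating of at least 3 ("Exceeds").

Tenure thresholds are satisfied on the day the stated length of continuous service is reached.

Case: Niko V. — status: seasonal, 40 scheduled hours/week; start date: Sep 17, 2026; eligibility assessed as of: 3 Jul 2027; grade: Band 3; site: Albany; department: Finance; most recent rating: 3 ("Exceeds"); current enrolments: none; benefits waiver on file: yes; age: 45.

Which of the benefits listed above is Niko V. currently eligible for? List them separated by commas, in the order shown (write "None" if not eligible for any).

Service from Sep 17, 2026 to 3 Jul 2027: 289 days.
401(k) Company Match — status seasonal ✓; service 289 days ≥ 45 days ✓; rating 3 ≥ 3 ✓; site Albany ✓ → eligible.
Dependent Care FSA — service 289 days ≥ 6 months (≈180 days) ✓; dept Finance ✗ → not eligible.
Bereavement Leave — service 289 days ≥ 9 months (≈270 days) ✓; rating 3 ≥ 2 ✓; site Albany ✗ (not Portland or Calgary) → not eligible.
Floating Holidays — benefits waiver on file ✓; dept Finance ✗ → not eligible.
Stock Option Plan — status seasonal ✗ (requires full-time or temporary) → not eligible.
Education Assistance — status seasonal ✗ (requires part-time) → not eligible.
Profit Sharing Plan — benefits waiver on file ✓; dept Finance ✓; 40 hrs/wk ≥ 40 ✓; rating 3 ≥ 3 ✓ → eligible.

401(k) Company Match, Profit Sharing Plan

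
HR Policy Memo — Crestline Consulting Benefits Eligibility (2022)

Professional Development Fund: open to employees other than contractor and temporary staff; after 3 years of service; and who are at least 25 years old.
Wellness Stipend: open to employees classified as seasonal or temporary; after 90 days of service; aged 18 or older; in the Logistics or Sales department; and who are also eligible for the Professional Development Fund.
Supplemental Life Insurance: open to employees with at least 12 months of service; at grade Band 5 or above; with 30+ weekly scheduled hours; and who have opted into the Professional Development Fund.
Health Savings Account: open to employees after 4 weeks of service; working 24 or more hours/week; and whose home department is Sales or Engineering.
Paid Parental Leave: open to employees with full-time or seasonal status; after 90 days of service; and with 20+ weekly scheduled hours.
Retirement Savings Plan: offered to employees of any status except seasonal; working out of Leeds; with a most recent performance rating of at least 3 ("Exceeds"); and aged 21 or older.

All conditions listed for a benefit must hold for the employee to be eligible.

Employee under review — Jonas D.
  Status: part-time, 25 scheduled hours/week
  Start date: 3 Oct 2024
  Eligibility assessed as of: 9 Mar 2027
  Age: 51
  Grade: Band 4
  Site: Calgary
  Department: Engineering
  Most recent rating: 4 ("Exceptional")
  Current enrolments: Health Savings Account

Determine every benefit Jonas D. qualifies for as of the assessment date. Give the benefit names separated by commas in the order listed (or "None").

Service from 3 Oct 2024 to 9 Mar 2027: 887 days.
Professional Development Fund — status part-time ✓ (not excluded); service 887 days < 3 years (≈1095 days) ✗ → not eligible.
Wellness Stipend — status part-time ✗ (requires seasonal or temporary) → not eligible.
Supplemental Life Insurance — service 887 days ≥ 12 months (≈360 days) ✓; grade Band 4 < Band 5 ✗ → not eligible.
Health Savings Account — service 887 days ≥ 4 weeks (≈28 days) ✓; 25 hrs/wk ≥ 24 ✓; dept Engineering ✓ → eligible.
Paid Parental Leave — status part-time ✗ (requires full-time or seasonal) → not eligible.
Retirement Savings Plan — status part-time ✓ (not excluded); site Calgary ✗ (not Leeds) → not eligible.

Health Savings Account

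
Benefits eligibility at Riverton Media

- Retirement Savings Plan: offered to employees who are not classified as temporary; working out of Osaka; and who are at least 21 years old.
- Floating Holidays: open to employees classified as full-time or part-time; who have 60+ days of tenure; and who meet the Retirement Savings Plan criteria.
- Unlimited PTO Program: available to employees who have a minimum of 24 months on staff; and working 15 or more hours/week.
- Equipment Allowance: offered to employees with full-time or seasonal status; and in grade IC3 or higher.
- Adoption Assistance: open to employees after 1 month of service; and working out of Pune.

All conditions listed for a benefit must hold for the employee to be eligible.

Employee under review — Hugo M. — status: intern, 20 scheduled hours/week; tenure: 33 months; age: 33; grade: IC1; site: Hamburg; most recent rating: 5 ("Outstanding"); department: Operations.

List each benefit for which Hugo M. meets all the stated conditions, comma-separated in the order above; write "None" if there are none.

Unlimited PTO Program

Retirement Savings Plan — status intern ✓ (not excluded); site Hamburg ✗ (not Osaka) → not eligible.
Floating Holidays — status intern ✗ (requires full-time or part-time) → not eligible.
Unlimited PTO Program — service 33 months ≥ 24 months ✓; 20 hrs/wk ≥ 15 ✓ → eligible.
Equipment Allowance — status intern ✗ (requires full-time or seasonal) → not eligible.
Adoption Assistance — service 33 months ≥ 1 month ✓; site Hamburg ✗ (not Pune) → not eligible.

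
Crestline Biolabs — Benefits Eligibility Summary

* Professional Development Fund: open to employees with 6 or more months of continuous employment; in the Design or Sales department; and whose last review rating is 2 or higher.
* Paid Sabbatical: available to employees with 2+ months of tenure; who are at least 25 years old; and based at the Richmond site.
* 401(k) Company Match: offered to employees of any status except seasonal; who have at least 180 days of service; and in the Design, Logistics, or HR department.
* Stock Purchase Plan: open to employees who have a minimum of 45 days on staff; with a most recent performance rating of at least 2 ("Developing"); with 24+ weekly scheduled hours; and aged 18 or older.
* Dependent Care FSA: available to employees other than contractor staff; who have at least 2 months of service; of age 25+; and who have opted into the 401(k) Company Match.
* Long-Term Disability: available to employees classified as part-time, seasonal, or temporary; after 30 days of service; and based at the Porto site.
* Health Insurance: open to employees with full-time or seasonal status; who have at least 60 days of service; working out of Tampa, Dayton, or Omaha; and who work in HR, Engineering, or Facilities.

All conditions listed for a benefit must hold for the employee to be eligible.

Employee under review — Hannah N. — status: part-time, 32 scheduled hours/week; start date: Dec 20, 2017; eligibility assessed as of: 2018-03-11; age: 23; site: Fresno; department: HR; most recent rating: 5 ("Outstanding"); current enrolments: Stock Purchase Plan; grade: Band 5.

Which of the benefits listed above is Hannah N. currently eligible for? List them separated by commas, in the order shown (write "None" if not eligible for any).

Service from Dec 20, 2017 to 2018-03-11: 81 days.
Professional Development Fund — service 81 days < 6 months (≈180 days) ✗ → not eligible.
Paid Sabbatical — service 81 days ≥ 2 months (≈60 days) ✓; age 23 < 25 ✗ → not eligible.
401(k) Company Match — status part-time ✓ (not excluded); service 81 days < 180 days ✗ → not eligible.
Stock Purchase Plan — service 81 days ≥ 45 days ✓; rating 5 ≥ 2 ✓; 32 hrs/wk ≥ 24 ✓; age 23 ≥ 18 ✓ → eligible.
Dependent Care FSA — status part-time ✓ (not excluded); service 81 days ≥ 2 months (≈60 days) ✓; age 23 < 25 ✗ → not eligible.
Long-Term Disability — status part-time ✓; service 81 days ≥ 30 days ✓; site Fresno ✗ (not Porto) → not eligible.
Health Insurance — status part-time ✗ (requires full-time or seasonal) → not eligible.

Stock Purchase Plan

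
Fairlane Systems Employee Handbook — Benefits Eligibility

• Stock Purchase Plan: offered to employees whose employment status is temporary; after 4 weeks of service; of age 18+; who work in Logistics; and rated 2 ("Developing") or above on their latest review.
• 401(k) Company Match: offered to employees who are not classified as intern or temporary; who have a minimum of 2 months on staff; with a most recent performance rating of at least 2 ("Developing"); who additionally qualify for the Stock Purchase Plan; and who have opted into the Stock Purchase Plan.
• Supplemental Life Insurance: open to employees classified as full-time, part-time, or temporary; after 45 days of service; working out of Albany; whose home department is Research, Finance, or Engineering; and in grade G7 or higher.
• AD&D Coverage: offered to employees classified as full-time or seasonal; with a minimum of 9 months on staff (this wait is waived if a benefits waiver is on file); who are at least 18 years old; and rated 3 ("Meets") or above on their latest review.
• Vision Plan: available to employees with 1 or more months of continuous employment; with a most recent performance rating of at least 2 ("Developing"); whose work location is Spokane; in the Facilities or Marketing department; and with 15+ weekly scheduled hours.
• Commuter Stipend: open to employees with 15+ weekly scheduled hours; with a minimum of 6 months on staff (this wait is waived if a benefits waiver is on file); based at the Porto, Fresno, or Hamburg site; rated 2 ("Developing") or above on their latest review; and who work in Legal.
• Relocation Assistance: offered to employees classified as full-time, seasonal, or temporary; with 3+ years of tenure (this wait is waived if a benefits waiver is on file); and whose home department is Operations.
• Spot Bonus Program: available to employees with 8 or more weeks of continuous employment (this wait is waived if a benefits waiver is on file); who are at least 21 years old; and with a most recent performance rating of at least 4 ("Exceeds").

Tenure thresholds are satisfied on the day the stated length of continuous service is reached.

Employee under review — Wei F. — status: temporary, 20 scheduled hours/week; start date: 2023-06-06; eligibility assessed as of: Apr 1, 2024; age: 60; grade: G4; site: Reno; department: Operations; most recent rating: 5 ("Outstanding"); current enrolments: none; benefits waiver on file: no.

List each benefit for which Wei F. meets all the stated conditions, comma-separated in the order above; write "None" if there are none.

Service from 2023-06-06 to Apr 1, 2024: 300 days.
Stock Purchase Plan — status temporary ✓; service 300 days ≥ 4 weeks (≈28 days) ✓; age 60 ≥ 18 ✓; dept Operations ✗ → not eligible.
401(k) Company Match — status temporary ✗ (excluded) → not eligible.
Supplemental Life Insurance — status temporary ✓; service 300 days ≥ 45 days ✓; site Reno ✗ (not Albany) → not eligible.
AD&D Coverage — status temporary ✗ (requires full-time or seasonal) → not eligible.
Vision Plan — service 300 days ≥ 1 month (≈30 days) ✓; rating 5 ≥ 2 ✓; site Reno ✗ (not Spokane) → not eligible.
Commuter Stipend — 20 hrs/wk ≥ 15 ✓; no waiver, service 300 days ≥ 6 months (≈180 days) ✓; site Reno ✗ (not Porto, Fresno, or Hamburg) → not eligible.
Relocation Assistance — status temporary ✓; no waiver, service 300 days < 3 years (≈1095 days) ✗ → not eligible.
Spot Bonus Program — no waiver, service 300 days ≥ 8 weeks (≈56 days) ✓; age 60 ≥ 21 ✓; rating 5 ≥ 4 ✓ → eligible.

Spot Bonus Program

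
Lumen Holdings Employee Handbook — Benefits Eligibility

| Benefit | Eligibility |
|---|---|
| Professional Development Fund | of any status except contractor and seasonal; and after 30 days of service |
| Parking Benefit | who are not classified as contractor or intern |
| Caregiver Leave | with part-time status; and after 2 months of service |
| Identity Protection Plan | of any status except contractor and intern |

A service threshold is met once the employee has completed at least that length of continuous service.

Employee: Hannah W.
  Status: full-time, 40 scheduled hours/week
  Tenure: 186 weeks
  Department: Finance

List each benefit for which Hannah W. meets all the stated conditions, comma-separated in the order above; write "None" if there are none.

Professional Development Fund, Parking Benefit, Identity Protection Plan

Professional Development Fund — status full-time ✓ (not excluded); service 186 weeks ≥ 30 days ✓ → eligible.
Parking Benefit — status full-time ✓ (not excluded) → eligible.
Caregiver Leave — status full-time ✗ (requires part-time) → not eligible.
Identity Protection Plan — status full-time ✓ (not excluded) → eligible.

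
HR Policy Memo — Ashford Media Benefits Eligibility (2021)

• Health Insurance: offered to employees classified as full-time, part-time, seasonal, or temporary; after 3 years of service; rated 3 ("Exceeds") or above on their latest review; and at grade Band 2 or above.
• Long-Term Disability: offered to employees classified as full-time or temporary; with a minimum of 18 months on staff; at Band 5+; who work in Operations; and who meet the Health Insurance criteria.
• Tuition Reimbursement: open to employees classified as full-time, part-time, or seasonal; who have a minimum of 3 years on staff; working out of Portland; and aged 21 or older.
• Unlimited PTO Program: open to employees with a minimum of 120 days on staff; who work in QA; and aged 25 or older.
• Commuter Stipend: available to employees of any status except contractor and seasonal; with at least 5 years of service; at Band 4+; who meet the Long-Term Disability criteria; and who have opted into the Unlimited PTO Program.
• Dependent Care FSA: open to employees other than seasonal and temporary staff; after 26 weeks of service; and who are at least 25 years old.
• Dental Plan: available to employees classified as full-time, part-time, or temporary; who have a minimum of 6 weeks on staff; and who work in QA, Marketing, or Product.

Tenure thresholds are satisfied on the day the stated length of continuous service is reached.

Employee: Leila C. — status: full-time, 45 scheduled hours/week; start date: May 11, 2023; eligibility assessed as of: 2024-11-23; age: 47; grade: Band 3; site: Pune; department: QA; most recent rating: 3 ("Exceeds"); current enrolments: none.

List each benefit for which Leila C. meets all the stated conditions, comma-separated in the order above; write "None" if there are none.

Unlimited PTO Program, Dependent Care FSA, Dental Plan

Service from May 11, 2023 to 2024-11-23: 562 days.
Health Insurance — status full-time ✓; service 562 days < 3 years (≈1095 days) ✗ → not eligible.
Long-Term Disability — status full-time ✓; service 562 days ≥ 18 months (≈540 days) ✓; grade Band 3 < Band 5 ✗ → not eligible.
Tuition Reimbursement — status full-time ✓; service 562 days < 3 years (≈1095 days) ✗ → not eligible.
Unlimited PTO Program — service 562 days ≥ 120 days ✓; dept QA ✓; age 47 ≥ 25 ✓ → eligible.
Commuter Stipend — status full-time ✓ (not excluded); service 562 days < 5 years (≈1825 days) ✗ → not eligible.
Dependent Care FSA — status full-time ✓ (not excluded); service 562 days ≥ 26 weeks (≈182 days) ✓; age 47 ≥ 25 ✓ → eligible.
Dental Plan — status full-time ✓; service 562 days ≥ 6 weeks (≈42 days) ✓; dept QA ✓ → eligible.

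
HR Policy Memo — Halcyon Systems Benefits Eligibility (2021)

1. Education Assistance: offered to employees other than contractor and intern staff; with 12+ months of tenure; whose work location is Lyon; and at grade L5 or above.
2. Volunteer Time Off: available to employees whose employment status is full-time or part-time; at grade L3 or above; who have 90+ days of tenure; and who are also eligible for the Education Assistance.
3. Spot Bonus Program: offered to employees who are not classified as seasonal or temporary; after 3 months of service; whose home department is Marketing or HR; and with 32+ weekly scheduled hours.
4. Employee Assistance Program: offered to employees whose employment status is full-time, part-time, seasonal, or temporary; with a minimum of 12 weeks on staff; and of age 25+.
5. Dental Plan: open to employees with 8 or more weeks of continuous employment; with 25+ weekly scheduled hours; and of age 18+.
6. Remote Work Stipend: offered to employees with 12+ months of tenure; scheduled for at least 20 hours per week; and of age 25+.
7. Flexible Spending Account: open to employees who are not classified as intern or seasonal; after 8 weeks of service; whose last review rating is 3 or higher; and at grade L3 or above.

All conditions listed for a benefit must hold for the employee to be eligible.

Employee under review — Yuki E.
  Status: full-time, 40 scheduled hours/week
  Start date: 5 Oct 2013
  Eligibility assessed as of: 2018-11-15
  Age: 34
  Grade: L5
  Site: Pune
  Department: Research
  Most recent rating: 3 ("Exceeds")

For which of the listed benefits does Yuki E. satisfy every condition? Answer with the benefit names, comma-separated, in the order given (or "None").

Employee Assistance Program, Dental Plan, Remote Work Stipend, Flexible Spending Account

Service from 5 Oct 2013 to 2018-11-15: 1867 days.
Education Assistance — status full-time ✓ (not excluded); service 1867 days ≥ 12 months (≈360 days) ✓; site Pune ✗ (not Lyon) → not eligible.
Volunteer Time Off — status full-time ✓; grade L5 ≥ L3 ✓; service 1867 days ≥ 90 days ✓; not eligible for Education Assistance ✗ → not eligible.
Spot Bonus Program — status full-time ✓ (not excluded); service 1867 days ≥ 3 months (≈90 days) ✓; dept Research ✗ → not eligible.
Employee Assistance Program — status full-time ✓; service 1867 days ≥ 12 weeks (≈84 days) ✓; age 34 ≥ 25 ✓ → eligible.
Dental Plan — service 1867 days ≥ 8 weeks (≈56 days) ✓; 40 hrs/wk ≥ 25 ✓; age 34 ≥ 18 ✓ → eligible.
Remote Work Stipend — service 1867 days ≥ 12 months (≈360 days) ✓; 40 hrs/wk ≥ 20 ✓; age 34 ≥ 25 ✓ → eligible.
Flexible Spending Account — status full-time ✓ (not excluded); service 1867 days ≥ 8 weeks (≈56 days) ✓; rating 3 ≥ 3 ✓; grade L5 ≥ L3 ✓ → eligible.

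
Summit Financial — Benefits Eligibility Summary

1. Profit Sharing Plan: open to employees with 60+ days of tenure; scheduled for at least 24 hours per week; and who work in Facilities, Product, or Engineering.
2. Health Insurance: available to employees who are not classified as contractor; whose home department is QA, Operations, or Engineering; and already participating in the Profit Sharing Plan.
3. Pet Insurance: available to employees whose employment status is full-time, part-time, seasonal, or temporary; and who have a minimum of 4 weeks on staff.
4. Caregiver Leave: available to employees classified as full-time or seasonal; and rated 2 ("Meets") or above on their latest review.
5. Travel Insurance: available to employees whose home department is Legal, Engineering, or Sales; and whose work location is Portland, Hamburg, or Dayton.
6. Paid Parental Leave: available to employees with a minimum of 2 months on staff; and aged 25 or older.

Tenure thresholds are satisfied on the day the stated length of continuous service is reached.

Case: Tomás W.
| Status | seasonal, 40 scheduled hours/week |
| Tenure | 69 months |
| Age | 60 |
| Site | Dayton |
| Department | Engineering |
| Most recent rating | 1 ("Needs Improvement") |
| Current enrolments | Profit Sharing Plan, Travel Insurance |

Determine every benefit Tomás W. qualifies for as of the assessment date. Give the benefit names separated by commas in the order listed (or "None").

Profit Sharing Plan, Health Insurance, Pet Insurance, Travel Insurance, Paid Parental Leave

Profit Sharing Plan — service 69 months ≥ 60 days ✓; 40 hrs/wk ≥ 24 ✓; dept Engineering ✓ → eligible.
Health Insurance — status seasonal ✓ (not excluded); dept Engineering ✓; enrolled in Profit Sharing Plan ✓ → eligible.
Pet Insurance — status seasonal ✓; service 69 months ≥ 4 weeks (≈28 days) ✓ → eligible.
Caregiver Leave — status seasonal ✓; rating 1 < 2 ✗ → not eligible.
Travel Insurance — dept Engineering ✓; site Dayton ✓ → eligible.
Paid Parental Leave — service 69 months ≥ 2 months ✓; age 60 ≥ 25 ✓ → eligible.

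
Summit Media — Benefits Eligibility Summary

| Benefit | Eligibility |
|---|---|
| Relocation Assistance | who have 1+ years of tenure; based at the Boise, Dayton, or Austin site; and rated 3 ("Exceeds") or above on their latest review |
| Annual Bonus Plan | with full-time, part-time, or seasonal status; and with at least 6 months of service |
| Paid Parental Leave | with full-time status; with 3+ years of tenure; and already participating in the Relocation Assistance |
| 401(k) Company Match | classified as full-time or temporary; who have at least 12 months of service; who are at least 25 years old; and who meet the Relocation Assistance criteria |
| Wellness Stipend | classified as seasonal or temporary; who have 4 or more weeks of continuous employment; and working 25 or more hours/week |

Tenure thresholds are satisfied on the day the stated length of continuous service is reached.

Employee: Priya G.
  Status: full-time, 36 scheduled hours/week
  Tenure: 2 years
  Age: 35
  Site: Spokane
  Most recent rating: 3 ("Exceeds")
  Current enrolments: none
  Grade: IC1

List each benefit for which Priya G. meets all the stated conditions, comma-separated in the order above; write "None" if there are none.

Annual Bonus Plan

Relocation Assistance — service 2 years ≥ 1 year ✓; site Spokane ✗ (not Boise, Dayton, or Austin) → not eligible.
Annual Bonus Plan — status full-time ✓; service 2 years ≥ 6 months (≈180 days) ✓ → eligible.
Paid Parental Leave — status full-time ✓; service 2 years < 3 years ✗ → not eligible.
401(k) Company Match — status full-time ✓; service 2 years ≥ 12 months (≈360 days) ✓; age 35 ≥ 25 ✓; not eligible for Relocation Assistance ✗ → not eligible.
Wellness Stipend — status full-time ✗ (requires seasonal or temporary) → not eligible.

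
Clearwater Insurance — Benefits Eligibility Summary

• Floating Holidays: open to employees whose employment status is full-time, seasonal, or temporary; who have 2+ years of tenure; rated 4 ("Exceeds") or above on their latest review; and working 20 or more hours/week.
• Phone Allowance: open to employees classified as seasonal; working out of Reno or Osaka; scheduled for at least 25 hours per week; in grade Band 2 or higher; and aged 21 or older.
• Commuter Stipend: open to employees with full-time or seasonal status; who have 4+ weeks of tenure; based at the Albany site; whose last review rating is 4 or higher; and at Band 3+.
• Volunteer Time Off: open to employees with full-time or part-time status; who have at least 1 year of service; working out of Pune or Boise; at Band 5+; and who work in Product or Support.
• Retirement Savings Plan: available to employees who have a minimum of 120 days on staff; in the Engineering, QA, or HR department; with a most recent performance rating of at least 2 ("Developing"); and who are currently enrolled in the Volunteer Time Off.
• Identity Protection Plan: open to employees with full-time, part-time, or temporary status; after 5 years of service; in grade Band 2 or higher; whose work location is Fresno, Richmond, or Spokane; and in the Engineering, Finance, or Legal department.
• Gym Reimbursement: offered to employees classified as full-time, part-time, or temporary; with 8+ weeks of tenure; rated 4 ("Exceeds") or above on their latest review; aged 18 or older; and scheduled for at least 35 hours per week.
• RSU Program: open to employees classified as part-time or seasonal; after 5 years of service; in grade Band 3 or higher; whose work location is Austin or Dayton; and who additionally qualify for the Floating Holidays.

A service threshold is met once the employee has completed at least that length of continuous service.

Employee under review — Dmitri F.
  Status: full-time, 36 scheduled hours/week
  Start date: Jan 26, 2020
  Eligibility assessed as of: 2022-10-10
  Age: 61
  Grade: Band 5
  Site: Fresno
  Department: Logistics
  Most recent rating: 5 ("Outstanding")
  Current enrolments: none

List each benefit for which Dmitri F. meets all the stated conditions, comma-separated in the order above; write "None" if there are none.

Floating Holidays, Gym Reimbursement

Service from Jan 26, 2020 to 2022-10-10: 988 days.
Floating Holidays — status full-time ✓; service 988 days ≥ 2 years (≈730 days) ✓; rating 5 ≥ 4 ✓; 36 hrs/wk ≥ 20 ✓ → eligible.
Phone Allowance — status full-time ✗ (requires seasonal) → not eligible.
Commuter Stipend — status full-time ✓; service 988 days ≥ 4 weeks (≈28 days) ✓; site Fresno ✗ (not Albany) → not eligible.
Volunteer Time Off — status full-time ✓; service 988 days ≥ 1 year (≈365 days) ✓; site Fresno ✗ (not Pune or Boise) → not eligible.
Retirement Savings Plan — service 988 days ≥ 120 days ✓; dept Logistics ✗ → not eligible.
Identity Protection Plan — status full-time ✓; service 988 days < 5 years (≈1825 days) ✗ → not eligible.
Gym Reimbursement — status full-time ✓; service 988 days ≥ 8 weeks (≈56 days) ✓; rating 5 ≥ 4 ✓; age 61 ≥ 18 ✓; 36 hrs/wk ≥ 35 ✓ → eligible.
RSU Program — status full-time ✗ (requires part-time or seasonal) → not eligible.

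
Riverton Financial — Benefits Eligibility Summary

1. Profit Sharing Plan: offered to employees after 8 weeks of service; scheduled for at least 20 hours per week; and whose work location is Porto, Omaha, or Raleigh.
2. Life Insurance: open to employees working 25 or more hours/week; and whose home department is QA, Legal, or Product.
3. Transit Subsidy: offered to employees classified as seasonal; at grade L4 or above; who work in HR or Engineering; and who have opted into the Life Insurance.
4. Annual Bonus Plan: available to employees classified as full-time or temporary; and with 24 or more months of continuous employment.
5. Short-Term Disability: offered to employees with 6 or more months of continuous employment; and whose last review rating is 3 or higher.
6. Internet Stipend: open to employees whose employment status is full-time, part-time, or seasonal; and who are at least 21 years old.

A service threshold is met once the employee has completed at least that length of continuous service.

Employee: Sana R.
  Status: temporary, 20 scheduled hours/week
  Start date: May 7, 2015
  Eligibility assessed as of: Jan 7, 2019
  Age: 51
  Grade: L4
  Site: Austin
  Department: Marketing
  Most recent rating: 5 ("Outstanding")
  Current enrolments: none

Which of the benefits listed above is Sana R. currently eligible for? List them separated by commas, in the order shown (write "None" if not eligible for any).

Service from May 7, 2015 to Jan 7, 2019: 1341 days.
Profit Sharing Plan — service 1341 days ≥ 8 weeks (≈56 days) ✓; 20 hrs/wk ≥ 20 ✓; site Austin ✗ (not Porto, Omaha, or Raleigh) → not eligible.
Life Insurance — 20 hrs/wk < 25 ✗ → not eligible.
Transit Subsidy — status temporary ✗ (requires seasonal) → not eligible.
Annual Bonus Plan — status temporary ✓; service 1341 days ≥ 24 months (≈720 days) ✓ → eligible.
Short-Term Disability — service 1341 days ≥ 6 months (≈180 days) ✓; rating 5 ≥ 3 ✓ → eligible.
Internet Stipend — status temporary ✗ (requires full-time, part-time, or seasonal) → not eligible.

Annual Bonus Plan, Short-Term Disability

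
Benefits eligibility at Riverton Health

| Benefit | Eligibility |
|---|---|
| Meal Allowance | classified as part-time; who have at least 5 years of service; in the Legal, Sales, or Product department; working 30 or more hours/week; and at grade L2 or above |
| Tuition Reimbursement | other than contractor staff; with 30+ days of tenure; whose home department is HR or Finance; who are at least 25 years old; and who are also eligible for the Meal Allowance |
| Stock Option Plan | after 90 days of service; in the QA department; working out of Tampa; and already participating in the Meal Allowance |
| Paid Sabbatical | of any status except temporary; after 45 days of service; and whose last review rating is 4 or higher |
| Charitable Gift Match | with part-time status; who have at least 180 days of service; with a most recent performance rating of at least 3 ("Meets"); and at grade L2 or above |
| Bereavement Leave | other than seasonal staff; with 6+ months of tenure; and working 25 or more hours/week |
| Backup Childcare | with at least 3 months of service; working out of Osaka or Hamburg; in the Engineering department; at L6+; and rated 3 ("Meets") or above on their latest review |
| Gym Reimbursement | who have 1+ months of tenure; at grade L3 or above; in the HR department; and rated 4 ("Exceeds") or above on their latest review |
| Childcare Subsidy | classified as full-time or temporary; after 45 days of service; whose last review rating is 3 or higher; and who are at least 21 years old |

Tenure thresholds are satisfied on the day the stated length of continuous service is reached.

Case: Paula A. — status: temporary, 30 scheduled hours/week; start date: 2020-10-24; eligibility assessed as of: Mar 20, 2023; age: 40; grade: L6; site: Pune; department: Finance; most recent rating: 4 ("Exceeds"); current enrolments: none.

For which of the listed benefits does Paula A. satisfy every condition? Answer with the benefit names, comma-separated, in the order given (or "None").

Service from 2020-10-24 to Mar 20, 2023: 877 days.
Meal Allowance — status temporary ✗ (requires part-time) → not eligible.
Tuition Reimbursement — status temporary ✓ (not excluded); service 877 days ≥ 30 days ✓; dept Finance ✓; age 40 ≥ 25 ✓; not eligible for Meal Allowance ✗ → not eligible.
Stock Option Plan — service 877 days ≥ 90 days ✓; dept Finance ✗ → not eligible.
Paid Sabbatical — status temporary ✗ (excluded) → not eligible.
Charitable Gift Match — status temporary ✗ (requires part-time) → not eligible.
Bereavement Leave — status temporary ✓ (not excluded); service 877 days ≥ 6 months (≈180 days) ✓; 30 hrs/wk ≥ 25 ✓ → eligible.
Backup Childcare — service 877 days ≥ 3 months (≈90 days) ✓; site Pune ✗ (not Osaka or Hamburg) → not eligible.
Gym Reimbursement — service 877 days ≥ 1 month (≈30 days) ✓; grade L6 ≥ L3 ✓; dept Finance ✗ → not eligible.
Childcare Subsidy — status temporary ✓; service 877 days ≥ 45 days ✓; rating 4 ≥ 3 ✓; age 40 ≥ 21 ✓ → eligible.

Bereavement Leave, Childcare Subsidy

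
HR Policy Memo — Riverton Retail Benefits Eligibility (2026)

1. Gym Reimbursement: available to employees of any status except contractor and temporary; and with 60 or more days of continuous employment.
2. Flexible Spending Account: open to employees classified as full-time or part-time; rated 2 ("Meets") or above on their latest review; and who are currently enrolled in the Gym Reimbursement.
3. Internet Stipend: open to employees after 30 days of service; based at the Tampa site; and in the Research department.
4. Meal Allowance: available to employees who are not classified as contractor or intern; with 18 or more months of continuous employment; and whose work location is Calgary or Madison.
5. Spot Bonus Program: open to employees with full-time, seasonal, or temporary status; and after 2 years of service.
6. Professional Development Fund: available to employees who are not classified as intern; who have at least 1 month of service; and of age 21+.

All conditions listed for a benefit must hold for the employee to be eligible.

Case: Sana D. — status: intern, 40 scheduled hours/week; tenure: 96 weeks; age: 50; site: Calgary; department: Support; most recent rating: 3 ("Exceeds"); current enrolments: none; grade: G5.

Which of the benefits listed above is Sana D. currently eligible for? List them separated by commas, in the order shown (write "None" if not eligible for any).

Gym Reimbursement — status intern ✓ (not excluded); service 96 weeks ≥ 60 days ✓ → eligible.
Flexible Spending Account — status intern ✗ (requires full-time or part-time) → not eligible.
Internet Stipend — service 96 weeks ≥ 30 days ✓; site Calgary ✗ (not Tampa) → not eligible.
Meal Allowance — status intern ✗ (excluded) → not eligible.
Spot Bonus Program — status intern ✗ (requires full-time, seasonal, or temporary) → not eligible.
Professional Development Fund — status intern ✗ (excluded) → not eligible.

Gym Reimbursement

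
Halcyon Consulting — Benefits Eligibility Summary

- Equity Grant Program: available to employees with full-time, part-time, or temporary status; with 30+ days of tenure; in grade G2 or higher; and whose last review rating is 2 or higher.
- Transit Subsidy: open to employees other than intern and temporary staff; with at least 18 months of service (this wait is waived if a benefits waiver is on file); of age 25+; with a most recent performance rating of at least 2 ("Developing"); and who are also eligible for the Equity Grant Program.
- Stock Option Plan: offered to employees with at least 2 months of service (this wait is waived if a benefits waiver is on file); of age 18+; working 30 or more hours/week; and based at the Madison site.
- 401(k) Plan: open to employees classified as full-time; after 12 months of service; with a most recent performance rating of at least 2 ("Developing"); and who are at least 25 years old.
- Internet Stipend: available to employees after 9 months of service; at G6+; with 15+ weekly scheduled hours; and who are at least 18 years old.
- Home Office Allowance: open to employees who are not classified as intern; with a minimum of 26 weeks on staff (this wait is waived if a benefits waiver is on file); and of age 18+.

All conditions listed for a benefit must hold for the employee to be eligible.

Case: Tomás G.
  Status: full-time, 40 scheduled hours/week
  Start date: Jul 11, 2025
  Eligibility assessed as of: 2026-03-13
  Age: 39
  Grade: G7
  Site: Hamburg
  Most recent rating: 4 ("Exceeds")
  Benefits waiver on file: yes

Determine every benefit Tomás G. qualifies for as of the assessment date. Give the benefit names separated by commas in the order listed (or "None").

Service from Jul 11, 2025 to 2026-03-13: 245 days.
Equity Grant Program — status full-time ✓; service 245 days ≥ 30 days ✓; grade G7 ≥ G2 ✓; rating 4 ≥ 2 ✓ → eligible.
Transit Subsidy — status full-time ✓ (not excluded); benefits waiver on file ✓; age 39 ≥ 25 ✓; rating 4 ≥ 2 ✓; eligible for Equity Grant Program ✓ → eligible.
Stock Option Plan — benefits waiver on file ✓; age 39 ≥ 18 ✓; 40 hrs/wk ≥ 30 ✓; site Hamburg ✗ (not Madison) → not eligible.
401(k) Plan — status full-time ✓; service 245 days < 12 months (≈360 days) ✗ → not eligible.
Internet Stipend — service 245 days < 9 months (≈270 days) ✗ → not eligible.
Home Office Allowance — status full-time ✓ (not excluded); benefits waiver on file ✓; age 39 ≥ 18 ✓ → eligible.

Equity Grant Program, Transit Subsidy, Home Office Allowance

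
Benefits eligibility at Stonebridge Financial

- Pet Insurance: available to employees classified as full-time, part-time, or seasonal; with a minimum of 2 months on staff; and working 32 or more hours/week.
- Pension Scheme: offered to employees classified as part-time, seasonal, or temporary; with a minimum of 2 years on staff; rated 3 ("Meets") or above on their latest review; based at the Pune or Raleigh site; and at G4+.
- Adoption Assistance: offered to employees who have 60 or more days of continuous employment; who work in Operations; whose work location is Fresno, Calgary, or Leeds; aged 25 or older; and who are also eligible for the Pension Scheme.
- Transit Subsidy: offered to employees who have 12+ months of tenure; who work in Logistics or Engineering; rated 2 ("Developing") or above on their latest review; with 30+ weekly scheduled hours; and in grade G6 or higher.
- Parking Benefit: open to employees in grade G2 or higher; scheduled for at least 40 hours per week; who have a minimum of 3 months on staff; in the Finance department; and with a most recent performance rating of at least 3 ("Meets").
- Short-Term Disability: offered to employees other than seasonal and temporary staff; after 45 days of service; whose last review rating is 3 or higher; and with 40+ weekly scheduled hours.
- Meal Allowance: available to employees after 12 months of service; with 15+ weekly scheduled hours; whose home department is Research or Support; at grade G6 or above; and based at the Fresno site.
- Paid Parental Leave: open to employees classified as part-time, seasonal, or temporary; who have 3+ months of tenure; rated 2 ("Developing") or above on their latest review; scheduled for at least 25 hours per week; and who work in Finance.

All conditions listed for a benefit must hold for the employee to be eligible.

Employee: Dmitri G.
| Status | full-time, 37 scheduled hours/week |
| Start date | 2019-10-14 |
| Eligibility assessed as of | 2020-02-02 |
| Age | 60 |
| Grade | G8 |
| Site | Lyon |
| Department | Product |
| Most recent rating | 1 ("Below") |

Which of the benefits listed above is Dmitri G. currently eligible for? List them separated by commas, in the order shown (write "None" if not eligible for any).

Pet Insurance

Service from 2019-10-14 to 2020-02-02: 111 days.
Pet Insurance — status full-time ✓; service 111 days ≥ 2 months (≈60 days) ✓; 37 hrs/wk ≥ 32 ✓ → eligible.
Pension Scheme — status full-time ✗ (requires part-time, seasonal, or temporary) → not eligible.
Adoption Assistance — service 111 days ≥ 60 days ✓; dept Product ✗ → not eligible.
Transit Subsidy — service 111 days < 12 months (≈360 days) ✗ → not eligible.
Parking Benefit — grade G8 ≥ G2 ✓; 37 hrs/wk < 40 ✗ → not eligible.
Short-Term Disability — status full-time ✓ (not excluded); service 111 days ≥ 45 days ✓; rating 1 < 3 ✗ → not eligible.
Meal Allowance — service 111 days < 12 months (≈360 days) ✗ → not eligible.
Paid Parental Leave — status full-time ✗ (requires part-time, seasonal, or temporary) → not eligible.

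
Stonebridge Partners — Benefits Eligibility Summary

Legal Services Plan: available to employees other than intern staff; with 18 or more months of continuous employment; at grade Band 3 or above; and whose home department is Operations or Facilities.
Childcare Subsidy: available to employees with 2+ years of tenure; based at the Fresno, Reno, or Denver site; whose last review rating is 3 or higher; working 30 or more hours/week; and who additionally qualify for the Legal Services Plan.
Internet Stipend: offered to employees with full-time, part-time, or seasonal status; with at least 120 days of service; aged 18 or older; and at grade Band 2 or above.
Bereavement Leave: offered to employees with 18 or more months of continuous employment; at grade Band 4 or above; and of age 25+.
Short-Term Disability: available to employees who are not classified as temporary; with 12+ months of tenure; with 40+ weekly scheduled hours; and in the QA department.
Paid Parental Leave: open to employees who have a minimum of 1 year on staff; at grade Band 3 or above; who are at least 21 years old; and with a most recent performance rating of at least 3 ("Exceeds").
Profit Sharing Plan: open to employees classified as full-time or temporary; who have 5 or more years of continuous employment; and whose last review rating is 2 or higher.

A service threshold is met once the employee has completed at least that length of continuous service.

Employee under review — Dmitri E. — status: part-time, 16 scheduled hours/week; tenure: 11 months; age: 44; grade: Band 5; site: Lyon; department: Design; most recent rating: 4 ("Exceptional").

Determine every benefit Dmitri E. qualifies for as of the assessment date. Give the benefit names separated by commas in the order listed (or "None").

Internet Stipend

Legal Services Plan — status part-time ✓ (not excluded); service 11 months < 18 months ✗ → not eligible.
Childcare Subsidy — service 11 months < 2 years (≈730 days) ✗ → not eligible.
Internet Stipend — status part-time ✓; service 11 months ≥ 120 days ✓; age 44 ≥ 18 ✓; grade Band 5 ≥ Band 2 ✓ → eligible.
Bereavement Leave — service 11 months < 18 months ✗ → not eligible.
Short-Term Disability — status part-time ✓ (not excluded); service 11 months < 12 months ✗ → not eligible.
Paid Parental Leave — service 11 months < 1 year (≈365 days) ✗ → not eligible.
Profit Sharing Plan — status part-time ✗ (requires full-time or temporary) → not eligible.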